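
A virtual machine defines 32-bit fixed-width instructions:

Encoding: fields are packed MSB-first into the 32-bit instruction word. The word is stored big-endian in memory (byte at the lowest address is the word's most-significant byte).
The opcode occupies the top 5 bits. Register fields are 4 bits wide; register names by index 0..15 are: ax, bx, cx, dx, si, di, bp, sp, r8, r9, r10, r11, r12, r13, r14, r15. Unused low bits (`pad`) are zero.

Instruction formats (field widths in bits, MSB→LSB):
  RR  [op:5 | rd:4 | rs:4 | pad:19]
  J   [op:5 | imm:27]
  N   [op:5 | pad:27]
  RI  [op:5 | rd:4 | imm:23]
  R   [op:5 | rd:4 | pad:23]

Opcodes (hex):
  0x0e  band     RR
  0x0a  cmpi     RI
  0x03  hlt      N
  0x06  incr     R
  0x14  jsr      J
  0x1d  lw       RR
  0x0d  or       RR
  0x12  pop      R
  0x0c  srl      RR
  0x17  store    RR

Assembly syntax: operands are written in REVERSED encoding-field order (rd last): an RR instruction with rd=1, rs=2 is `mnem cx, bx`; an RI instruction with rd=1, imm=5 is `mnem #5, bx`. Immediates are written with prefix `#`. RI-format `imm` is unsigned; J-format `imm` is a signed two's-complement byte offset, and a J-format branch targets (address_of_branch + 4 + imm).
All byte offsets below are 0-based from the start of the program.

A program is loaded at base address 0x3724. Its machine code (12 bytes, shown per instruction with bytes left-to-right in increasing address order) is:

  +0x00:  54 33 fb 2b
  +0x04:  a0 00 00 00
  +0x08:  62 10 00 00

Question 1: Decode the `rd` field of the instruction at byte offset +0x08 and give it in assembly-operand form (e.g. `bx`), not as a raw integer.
@+08  big-endian(62 10 00 00) = 0x62100000
  top 5b → 0xc → srl [RR]
  [26:23] rd=4 = si
  [22:19] rs=2 = cx

si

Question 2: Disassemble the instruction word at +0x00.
cmpi #3406635, r8

off 0x00: read 54 33 fb 2b as big → 0x5433fb2b
  opcode bits[31:27]=0xa: cmpi/RI
  rd@[26:23]=0x8 ⇒ r8
  imm@[22:0]=0x33fb2b ⇒ #3406635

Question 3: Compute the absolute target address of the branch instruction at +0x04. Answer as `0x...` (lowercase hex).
0x372c

[04] a0 00 00 00 → 0xa0000000
  top 5b → 0x14 → jsr [J]
  [26:0] imm=0 = #0
  target = base 0x3724 + off 0x04 + 4 + imm 0 = 0x372c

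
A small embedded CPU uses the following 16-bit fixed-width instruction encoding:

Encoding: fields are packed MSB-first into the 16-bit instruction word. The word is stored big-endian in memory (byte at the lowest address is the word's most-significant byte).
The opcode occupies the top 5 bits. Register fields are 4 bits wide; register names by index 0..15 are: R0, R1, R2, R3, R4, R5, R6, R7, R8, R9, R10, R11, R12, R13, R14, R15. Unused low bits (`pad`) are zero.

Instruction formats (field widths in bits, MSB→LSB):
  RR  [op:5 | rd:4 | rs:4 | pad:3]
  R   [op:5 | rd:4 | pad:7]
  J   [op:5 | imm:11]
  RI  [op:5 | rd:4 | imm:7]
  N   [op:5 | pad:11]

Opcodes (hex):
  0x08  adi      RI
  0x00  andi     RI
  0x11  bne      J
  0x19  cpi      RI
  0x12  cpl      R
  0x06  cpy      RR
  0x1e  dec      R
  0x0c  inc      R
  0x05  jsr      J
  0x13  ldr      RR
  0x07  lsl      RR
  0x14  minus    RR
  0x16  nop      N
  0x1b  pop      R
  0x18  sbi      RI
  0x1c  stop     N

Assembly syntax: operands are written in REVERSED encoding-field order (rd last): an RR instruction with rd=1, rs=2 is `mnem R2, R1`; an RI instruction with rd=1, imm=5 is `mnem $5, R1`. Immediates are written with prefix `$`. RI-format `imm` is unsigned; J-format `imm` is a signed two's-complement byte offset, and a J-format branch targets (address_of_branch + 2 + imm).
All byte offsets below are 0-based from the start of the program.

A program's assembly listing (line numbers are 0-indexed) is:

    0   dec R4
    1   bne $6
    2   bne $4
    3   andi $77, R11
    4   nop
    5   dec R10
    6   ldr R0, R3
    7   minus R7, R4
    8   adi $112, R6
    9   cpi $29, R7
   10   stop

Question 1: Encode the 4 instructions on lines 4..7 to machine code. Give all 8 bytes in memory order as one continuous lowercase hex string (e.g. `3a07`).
L4: nop op=0x16:5|pad=0:11 ⇒ 0xb000 ⇒ big b0 00
L5: dec op=0x1e:5|rd=10:4|pad=0:7 ⇒ 0xf500 ⇒ big f5 00
L6: ldr op=0x13:5|rd=3:4|rs=0:4|pad=0:3 ⇒ 0x9980 ⇒ big 99 80
L7: minus op=0x14:5|rd=4:4|rs=7:4|pad=0:3 ⇒ 0xa238 ⇒ big a2 38

b000f5009980a238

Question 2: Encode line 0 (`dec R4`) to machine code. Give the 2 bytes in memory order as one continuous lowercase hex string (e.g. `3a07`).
f200

line 0 (dec): pack op=0x1e:5|rd=4:4|pad=0:7 = 0xf200; big→ f2 00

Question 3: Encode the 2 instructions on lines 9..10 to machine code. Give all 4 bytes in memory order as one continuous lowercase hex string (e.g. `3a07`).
cb9de000

9. cpi fields op=0x19:5|rd=7:4|imm=29:7 → word cb9dh → cb 9d
10. stop fields op=0x1c:5|pad=0:11 → word e000h → e0 00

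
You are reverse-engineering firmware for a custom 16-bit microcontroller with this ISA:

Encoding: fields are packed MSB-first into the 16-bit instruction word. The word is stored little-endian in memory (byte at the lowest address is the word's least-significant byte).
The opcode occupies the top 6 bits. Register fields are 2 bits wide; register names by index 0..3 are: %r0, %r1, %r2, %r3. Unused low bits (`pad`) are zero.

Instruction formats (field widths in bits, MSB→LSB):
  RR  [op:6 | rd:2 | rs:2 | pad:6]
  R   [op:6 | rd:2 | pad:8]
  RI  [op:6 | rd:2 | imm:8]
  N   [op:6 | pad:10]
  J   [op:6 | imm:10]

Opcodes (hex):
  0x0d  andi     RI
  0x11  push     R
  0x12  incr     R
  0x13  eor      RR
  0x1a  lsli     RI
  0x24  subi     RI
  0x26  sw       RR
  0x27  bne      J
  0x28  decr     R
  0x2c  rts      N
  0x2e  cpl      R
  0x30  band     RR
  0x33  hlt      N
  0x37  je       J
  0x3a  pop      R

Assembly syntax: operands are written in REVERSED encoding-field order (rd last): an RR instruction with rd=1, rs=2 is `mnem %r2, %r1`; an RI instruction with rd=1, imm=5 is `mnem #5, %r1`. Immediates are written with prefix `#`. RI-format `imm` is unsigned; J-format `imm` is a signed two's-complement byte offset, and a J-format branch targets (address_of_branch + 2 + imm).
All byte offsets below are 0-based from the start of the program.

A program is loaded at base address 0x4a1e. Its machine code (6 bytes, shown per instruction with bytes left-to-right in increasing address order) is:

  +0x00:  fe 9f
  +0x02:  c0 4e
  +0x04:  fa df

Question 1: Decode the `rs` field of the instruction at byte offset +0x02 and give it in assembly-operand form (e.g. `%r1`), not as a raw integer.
%r3

off 0x02: read c0 4e as little → 0x4ec0
  opcode bits[15:10]=0x13: eor/RR
  rd: (w>>8)&0x3=0x2 → %r2
  rs: (w>>6)&0x3=0x3 → %r3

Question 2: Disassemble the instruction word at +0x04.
[04] fa df → 0xdffa
  top 6b → 0x37 → je [J]
  imm@[9:0]=0x3fa (s10→-6) ⇒ #-6

je #-6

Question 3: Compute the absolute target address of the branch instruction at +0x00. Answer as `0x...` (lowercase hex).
0x4a1e

@+00  little-endian(fe 9f) = 0x9ffe
  op=0x9ffe>>10=0x27 ⇒ bne (J)
  imm: (w>>0)&0x3ff=0x3fe (s10→-2) → #-2
  target = base 0x4a1e + off 0x00 + 2 + imm -2 = 0x4a1e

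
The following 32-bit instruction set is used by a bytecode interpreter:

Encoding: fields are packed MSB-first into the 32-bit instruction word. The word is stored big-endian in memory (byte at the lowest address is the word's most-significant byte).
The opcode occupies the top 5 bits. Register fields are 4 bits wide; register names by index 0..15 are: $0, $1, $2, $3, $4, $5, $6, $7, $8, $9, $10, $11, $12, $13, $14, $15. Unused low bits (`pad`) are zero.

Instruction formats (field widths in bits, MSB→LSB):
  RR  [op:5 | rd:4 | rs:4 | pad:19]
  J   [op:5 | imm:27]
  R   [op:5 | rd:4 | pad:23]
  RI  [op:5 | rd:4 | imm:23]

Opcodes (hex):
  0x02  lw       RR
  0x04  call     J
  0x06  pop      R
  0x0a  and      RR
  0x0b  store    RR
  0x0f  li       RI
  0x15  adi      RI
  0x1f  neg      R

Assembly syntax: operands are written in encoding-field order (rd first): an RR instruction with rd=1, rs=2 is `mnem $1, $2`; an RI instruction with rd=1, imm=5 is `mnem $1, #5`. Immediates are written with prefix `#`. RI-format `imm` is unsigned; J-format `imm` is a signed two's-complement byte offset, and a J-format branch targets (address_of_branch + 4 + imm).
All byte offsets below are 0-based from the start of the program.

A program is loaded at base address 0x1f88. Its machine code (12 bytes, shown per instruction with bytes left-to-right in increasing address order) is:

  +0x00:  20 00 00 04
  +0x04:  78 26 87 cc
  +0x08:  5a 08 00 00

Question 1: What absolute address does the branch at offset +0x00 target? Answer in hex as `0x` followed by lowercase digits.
+0x00: 20 00 00 04 ⇒ word 0x20000004 (big)
  opcode bits[31:27]=0x4: call/J
  imm: (w>>0)&0x7ffffff=0x4 → #4
  target = base 0x1f88 + off 0x00 + 4 + imm 4 = 0x1f90

0x1f90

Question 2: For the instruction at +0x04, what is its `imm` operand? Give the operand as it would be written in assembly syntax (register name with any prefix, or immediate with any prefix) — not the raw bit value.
#2525132

@+04  big-endian(78 26 87 cc) = 0x782687cc
  op=0x782687cc>>27=0xf ⇒ li (RI)
  [26:23] rd=0 = $0
  [22:0] imm=2525132 = #2525132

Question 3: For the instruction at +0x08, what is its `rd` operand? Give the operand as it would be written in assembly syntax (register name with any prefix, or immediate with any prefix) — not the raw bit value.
[08] 5a 08 00 00 → 0x5a080000
  opcode bits[31:27]=0xb: store/RR
  [26:23] rd=4 = $4
  [22:19] rs=1 = $1

$4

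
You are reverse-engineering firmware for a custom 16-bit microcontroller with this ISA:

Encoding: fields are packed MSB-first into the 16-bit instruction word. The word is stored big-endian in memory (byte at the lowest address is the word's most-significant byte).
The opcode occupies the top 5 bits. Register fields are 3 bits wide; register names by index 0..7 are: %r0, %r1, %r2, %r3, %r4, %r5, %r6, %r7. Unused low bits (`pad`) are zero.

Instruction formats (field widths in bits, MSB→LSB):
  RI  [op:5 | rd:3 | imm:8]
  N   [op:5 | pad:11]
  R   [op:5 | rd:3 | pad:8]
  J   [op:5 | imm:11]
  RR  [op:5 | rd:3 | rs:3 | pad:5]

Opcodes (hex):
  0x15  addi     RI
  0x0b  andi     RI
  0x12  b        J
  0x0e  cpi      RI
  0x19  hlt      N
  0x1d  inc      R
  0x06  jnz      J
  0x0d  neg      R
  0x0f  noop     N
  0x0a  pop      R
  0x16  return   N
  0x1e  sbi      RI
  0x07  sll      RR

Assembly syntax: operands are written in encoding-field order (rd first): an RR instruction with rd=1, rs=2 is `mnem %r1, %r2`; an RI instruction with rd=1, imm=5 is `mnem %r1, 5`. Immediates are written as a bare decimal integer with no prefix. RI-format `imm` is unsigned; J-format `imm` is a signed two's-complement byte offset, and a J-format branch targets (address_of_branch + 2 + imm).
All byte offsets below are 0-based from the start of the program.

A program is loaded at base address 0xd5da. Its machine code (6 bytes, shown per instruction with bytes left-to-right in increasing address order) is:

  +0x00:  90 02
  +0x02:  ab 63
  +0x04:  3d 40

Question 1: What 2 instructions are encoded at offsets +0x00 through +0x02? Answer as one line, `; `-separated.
@+00  big-endian(90 02) = 0x9002
  op=0x9002>>11=0x12 ⇒ b (J)
  imm: (w>>0)&0x7ff=0x2 → 2
@+02  big-endian(ab 63) = 0xab63
  op=0xab63>>11=0x15 ⇒ addi (RI)
  rd: (w>>8)&0x7=0x3 → %r3
  imm: (w>>0)&0xff=0x63 → 99

b 2; addi %r3, 99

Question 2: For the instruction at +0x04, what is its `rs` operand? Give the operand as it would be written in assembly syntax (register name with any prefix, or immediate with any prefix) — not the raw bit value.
%r2

+0x04: 3d 40 ⇒ word 0x3d40 (big)
  op=0x3d40>>11=0x7 ⇒ sll (RR)
  [10:8] rd=5 = %r5
  [7:5] rs=2 = %r2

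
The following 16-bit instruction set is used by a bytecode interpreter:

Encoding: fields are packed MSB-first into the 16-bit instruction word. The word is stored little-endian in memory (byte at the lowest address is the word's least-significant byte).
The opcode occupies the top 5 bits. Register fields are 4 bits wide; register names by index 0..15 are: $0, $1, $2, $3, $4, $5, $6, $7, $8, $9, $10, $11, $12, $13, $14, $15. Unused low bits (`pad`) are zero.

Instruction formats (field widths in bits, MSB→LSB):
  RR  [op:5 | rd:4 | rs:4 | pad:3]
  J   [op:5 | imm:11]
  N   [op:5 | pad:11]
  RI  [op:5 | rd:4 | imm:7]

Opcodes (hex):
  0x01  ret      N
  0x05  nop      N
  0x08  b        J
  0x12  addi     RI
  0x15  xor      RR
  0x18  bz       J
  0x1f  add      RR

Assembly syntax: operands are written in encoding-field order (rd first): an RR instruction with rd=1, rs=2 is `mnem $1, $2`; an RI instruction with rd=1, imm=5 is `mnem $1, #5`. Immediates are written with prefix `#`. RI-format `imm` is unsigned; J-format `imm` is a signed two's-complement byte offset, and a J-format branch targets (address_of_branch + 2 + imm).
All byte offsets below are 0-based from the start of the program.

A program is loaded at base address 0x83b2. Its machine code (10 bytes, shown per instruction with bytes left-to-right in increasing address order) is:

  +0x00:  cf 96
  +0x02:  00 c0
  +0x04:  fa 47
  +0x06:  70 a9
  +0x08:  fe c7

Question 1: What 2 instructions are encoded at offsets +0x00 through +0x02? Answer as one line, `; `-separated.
[00] cf 96 → 0x96cf
  op=0x96cf>>11=0x12 ⇒ addi (RI)
  rd@[10:7]=0xd ⇒ $13
  imm@[6:0]=0x4f ⇒ #79
[02] 00 c0 → 0xc000
  op=0xc000>>11=0x18 ⇒ bz (J)
  imm@[10:0]=0x0 ⇒ #0

addi $13, #79; bz #0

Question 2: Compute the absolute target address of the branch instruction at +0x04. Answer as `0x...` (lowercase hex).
0x83b2

+0x04: fa 47 ⇒ word 0x47fa (little)
  top 5b → 0x8 → b [J]
  imm@[10:0]=0x7fa (s11→-6) ⇒ #-6
  target = base 0x83b2 + off 0x04 + 2 + imm -6 = 0x83b2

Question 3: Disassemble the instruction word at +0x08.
[08] fe c7 → 0xc7fe
  top 5b → 0x18 → bz [J]
  [10:0] imm=2046 (s11→-2) = #-2

bz #-2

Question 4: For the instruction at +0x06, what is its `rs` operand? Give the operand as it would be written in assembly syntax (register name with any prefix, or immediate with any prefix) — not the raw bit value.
$14

[06] 70 a9 → 0xa970
  op=0xa970>>11=0x15 ⇒ xor (RR)
  [10:7] rd=2 = $2
  [6:3] rs=14 = $14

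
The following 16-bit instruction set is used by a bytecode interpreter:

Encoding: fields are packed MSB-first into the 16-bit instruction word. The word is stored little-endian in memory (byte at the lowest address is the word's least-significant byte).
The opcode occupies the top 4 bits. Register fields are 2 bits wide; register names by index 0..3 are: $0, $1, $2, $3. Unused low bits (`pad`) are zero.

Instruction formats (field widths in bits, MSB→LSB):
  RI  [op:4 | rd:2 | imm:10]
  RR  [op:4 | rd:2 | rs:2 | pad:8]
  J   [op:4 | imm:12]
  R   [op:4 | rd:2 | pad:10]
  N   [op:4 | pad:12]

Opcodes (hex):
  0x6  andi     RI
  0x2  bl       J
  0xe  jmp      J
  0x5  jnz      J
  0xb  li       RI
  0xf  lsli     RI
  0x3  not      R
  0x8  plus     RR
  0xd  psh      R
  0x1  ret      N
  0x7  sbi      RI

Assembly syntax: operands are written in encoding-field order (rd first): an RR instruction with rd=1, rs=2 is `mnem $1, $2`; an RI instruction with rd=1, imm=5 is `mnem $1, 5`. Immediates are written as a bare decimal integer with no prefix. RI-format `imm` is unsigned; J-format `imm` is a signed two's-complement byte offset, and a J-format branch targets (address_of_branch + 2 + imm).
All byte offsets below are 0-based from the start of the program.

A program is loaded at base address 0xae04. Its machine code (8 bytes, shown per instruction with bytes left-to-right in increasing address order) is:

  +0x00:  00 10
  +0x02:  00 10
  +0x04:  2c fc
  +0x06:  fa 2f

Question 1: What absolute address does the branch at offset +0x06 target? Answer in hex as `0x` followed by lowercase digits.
0xae06

[06] fa 2f → 0x2ffa
  top 4b → 0x2 → bl [J]
  imm: (w>>0)&0xfff=0xffa (s12→-6) → -6
  target = base 0xae04 + off 0x06 + 2 + imm -6 = 0xae06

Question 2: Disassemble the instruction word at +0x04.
lsli $3, 44

off 0x04: read 2c fc as little → 0xfc2c
  op=0xfc2c>>12=0xf ⇒ lsli (RI)
  [11:10] rd=3 = $3
  [9:0] imm=44 = 44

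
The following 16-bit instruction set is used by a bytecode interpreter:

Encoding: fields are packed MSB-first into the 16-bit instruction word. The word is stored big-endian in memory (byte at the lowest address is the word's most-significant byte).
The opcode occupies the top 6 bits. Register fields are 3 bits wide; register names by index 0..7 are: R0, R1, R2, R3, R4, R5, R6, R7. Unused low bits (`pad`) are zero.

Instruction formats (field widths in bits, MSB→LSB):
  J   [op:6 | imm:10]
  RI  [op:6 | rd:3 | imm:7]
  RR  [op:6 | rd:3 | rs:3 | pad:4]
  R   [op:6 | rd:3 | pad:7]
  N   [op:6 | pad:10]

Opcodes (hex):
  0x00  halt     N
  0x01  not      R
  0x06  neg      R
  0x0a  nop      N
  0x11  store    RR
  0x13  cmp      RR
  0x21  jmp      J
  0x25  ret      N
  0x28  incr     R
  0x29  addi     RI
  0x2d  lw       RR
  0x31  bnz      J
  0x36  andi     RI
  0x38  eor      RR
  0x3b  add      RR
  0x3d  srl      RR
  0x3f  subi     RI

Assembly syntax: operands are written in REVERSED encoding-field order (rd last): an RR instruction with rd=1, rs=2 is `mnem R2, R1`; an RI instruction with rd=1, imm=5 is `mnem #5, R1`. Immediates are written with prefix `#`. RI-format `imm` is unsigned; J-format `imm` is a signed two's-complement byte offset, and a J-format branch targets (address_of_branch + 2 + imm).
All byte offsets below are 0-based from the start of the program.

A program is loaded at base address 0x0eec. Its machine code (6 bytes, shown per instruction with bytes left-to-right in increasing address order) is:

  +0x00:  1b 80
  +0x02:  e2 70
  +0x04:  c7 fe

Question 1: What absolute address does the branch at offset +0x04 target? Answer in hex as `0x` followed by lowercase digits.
off 0x04: read c7 fe as big → 0xc7fe
  op=0xc7fe>>10=0x31 ⇒ bnz (J)
  imm: (w>>0)&0x3ff=0x3fe (s10→-2) → #-2
  target = base 0x0eec + off 0x04 + 2 + imm -2 = 0x0ef0

0x0ef0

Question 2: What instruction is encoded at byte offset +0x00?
+0x00: 1b 80 ⇒ word 0x1b80 (big)
  opcode bits[15:10]=0x6: neg/R
  rd: (w>>7)&0x7=0x7 → R7

neg R7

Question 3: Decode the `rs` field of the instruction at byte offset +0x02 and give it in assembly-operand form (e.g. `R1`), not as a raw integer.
R7

@+02  big-endian(e2 70) = 0xe270
  top 6b → 0x38 → eor [RR]
  rd@[9:7]=0x4 ⇒ R4
  rs@[6:4]=0x7 ⇒ R7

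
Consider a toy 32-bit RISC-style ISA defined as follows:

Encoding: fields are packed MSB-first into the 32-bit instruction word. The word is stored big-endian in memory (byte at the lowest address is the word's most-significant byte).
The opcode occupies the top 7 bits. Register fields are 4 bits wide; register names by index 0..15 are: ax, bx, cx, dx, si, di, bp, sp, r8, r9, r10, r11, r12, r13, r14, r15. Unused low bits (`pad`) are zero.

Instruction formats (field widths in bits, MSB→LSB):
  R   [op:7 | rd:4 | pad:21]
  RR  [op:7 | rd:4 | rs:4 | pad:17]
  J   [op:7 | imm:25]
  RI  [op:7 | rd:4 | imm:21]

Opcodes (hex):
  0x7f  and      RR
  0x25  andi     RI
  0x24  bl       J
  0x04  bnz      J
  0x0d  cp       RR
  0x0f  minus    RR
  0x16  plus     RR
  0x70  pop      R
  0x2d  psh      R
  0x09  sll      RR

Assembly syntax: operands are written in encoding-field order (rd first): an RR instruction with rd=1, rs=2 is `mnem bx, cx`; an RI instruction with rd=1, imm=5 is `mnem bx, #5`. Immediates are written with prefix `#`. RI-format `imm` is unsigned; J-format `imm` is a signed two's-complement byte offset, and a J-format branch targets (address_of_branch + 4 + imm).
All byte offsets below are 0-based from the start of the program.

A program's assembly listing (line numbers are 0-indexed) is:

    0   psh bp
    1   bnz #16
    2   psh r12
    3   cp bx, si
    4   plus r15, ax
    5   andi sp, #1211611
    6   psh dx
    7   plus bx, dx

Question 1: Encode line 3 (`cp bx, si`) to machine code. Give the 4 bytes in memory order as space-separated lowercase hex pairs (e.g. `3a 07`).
3. cp fields op=0xd:7|rd=1:4|rs=4:4|pad=0:17 → word 1a280000h → 1a 28 00 00

1a 28 00 00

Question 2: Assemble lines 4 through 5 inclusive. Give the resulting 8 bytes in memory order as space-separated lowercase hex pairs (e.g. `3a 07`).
L4: plus op=0x16:7|rd=15:4|rs=0:4|pad=0:17 ⇒ 0x2de00000 ⇒ big 2d e0 00 00
L5: andi op=0x25:7|rd=7:4|imm=1211611:21 ⇒ 0x4af27cdb ⇒ big 4a f2 7c db

2d e0 00 00 4a f2 7c db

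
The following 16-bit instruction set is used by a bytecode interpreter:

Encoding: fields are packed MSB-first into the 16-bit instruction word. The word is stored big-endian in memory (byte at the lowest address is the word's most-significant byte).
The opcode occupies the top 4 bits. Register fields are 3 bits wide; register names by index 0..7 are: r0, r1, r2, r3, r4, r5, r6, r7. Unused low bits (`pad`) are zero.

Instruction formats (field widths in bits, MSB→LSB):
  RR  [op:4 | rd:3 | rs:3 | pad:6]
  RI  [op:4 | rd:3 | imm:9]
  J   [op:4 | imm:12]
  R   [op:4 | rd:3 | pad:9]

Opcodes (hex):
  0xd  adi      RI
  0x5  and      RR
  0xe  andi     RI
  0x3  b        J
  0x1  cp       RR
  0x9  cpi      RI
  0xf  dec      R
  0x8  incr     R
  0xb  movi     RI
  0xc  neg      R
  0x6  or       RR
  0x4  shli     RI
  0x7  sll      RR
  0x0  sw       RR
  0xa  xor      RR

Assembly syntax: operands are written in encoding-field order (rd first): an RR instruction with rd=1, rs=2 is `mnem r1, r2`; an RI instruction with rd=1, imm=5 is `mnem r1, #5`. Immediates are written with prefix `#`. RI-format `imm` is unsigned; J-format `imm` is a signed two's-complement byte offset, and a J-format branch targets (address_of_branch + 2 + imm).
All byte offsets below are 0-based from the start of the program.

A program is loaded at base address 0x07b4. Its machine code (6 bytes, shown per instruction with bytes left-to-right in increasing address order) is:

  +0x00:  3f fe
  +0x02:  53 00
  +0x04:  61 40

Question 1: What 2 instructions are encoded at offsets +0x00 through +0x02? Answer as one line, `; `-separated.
b #-2; and r1, r4

@+00  big-endian(3f fe) = 0x3ffe
  opcode bits[15:12]=0x3: b/J
  [11:0] imm=4094 (s12→-2) = #-2
@+02  big-endian(53 00) = 0x5300
  opcode bits[15:12]=0x5: and/RR
  [11:9] rd=1 = r1
  [8:6] rs=4 = r4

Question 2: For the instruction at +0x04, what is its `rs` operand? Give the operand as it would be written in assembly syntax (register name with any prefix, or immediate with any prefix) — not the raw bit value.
[04] 61 40 → 0x6140
  op=0x6140>>12=0x6 ⇒ or (RR)
  rd: (w>>9)&0x7=0x0 → r0
  rs: (w>>6)&0x7=0x5 → r5

r5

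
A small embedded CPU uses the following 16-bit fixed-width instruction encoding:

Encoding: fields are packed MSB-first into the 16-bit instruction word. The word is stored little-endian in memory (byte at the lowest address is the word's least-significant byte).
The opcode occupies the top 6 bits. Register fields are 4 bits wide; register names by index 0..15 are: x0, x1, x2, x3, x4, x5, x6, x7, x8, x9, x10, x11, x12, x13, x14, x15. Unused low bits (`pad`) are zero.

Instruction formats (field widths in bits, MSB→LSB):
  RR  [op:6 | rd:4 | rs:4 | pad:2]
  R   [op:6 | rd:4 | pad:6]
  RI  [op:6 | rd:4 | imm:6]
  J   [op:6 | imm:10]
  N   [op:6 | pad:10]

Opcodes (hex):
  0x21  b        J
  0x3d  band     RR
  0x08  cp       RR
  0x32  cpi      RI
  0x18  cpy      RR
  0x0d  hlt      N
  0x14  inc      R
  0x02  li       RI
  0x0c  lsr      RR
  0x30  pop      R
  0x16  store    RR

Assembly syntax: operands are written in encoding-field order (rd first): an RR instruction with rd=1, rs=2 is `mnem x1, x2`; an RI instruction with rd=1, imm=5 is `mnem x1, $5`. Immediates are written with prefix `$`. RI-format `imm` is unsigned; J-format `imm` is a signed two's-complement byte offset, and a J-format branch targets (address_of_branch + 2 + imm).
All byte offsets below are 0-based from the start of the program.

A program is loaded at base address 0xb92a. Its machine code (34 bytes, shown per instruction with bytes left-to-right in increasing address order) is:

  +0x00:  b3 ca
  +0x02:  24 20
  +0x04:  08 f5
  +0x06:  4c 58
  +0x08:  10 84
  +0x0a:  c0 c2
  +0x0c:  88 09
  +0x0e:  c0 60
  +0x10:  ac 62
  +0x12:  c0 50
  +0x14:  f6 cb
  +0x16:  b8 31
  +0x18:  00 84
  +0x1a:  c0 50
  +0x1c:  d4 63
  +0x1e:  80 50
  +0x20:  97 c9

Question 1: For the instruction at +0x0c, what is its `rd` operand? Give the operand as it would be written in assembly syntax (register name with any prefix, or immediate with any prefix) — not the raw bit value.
@+0c  little-endian(88 09) = 0x0988
  top 6b → 0x2 → li [RI]
  [9:6] rd=6 = x6
  [5:0] imm=8 = $8

x6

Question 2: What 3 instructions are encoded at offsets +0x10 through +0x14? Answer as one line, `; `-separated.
+0x10: ac 62 ⇒ word 0x62ac (little)
  top 6b → 0x18 → cpy [RR]
  rd@[9:6]=0xa ⇒ x10
  rs@[5:2]=0xb ⇒ x11
+0x12: c0 50 ⇒ word 0x50c0 (little)
  top 6b → 0x14 → inc [R]
  rd@[9:6]=0x3 ⇒ x3
+0x14: f6 cb ⇒ word 0xcbf6 (little)
  top 6b → 0x32 → cpi [RI]
  rd@[9:6]=0xf ⇒ x15
  imm@[5:0]=0x36 ⇒ $54

cpy x10, x11; inc x3; cpi x15, $54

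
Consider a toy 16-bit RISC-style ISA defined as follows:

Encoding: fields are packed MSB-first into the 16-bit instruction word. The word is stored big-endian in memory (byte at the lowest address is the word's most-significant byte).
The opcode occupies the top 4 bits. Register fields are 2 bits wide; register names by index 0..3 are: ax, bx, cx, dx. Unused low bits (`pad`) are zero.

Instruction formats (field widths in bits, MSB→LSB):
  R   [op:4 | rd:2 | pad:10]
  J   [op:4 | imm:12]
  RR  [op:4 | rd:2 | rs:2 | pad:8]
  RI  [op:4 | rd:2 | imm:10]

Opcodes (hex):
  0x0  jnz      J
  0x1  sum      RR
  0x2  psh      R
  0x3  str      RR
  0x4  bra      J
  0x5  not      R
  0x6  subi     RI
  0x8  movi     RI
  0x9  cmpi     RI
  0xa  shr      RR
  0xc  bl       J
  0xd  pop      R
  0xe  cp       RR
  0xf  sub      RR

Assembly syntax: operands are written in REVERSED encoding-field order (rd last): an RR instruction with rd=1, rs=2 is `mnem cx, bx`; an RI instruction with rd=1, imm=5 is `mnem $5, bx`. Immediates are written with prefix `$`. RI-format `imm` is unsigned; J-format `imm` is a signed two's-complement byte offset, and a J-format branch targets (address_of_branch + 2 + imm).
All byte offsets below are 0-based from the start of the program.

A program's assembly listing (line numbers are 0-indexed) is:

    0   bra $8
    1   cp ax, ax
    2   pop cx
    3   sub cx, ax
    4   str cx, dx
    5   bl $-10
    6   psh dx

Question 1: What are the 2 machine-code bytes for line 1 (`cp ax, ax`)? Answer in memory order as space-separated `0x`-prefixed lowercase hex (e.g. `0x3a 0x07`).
line 1 (cp): pack op=0xe:4|rd=0:2|rs=0:2|pad=0:8 = 0xe000; big→ e0 00

0xe0 0x00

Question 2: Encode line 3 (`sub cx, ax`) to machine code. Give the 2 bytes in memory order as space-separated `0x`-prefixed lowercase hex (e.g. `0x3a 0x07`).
L3: sub op=0xf:4|rd=0:2|rs=2:2|pad=0:8 ⇒ 0xf200 ⇒ big f2 00

0xf2 0x00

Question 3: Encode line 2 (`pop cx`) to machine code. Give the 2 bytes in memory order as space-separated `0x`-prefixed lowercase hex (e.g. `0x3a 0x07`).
0xd8 0x00

2. pop fields op=0xd:4|rd=2:2|pad=0:10 → word d800h → d8 00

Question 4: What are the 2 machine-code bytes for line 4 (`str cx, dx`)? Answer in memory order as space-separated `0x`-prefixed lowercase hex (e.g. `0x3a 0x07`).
0x3e 0x00

4. str fields op=0x3:4|rd=3:2|rs=2:2|pad=0:8 → word 3e00h → 3e 00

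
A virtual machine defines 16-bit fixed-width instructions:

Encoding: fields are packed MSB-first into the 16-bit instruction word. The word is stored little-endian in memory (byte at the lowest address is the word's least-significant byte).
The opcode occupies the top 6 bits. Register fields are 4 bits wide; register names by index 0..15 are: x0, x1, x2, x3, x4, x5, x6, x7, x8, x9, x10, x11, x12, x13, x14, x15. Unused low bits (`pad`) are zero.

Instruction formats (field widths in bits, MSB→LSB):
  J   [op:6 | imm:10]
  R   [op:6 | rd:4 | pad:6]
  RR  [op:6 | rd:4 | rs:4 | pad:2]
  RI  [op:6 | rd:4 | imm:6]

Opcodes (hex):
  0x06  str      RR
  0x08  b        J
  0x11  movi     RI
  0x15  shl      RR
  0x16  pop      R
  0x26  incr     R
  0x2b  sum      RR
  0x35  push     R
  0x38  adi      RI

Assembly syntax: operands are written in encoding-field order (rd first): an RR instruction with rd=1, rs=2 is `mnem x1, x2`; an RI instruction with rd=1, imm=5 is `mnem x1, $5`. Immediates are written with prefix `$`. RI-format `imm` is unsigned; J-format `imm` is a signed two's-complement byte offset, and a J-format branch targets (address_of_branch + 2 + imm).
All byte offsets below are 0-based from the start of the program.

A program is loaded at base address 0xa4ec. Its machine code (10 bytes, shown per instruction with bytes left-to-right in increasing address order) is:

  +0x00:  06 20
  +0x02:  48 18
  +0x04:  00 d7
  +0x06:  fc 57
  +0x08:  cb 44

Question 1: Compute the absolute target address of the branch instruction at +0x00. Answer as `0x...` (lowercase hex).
0xa4f4

@+00  little-endian(06 20) = 0x2006
  op=0x2006>>10=0x8 ⇒ b (J)
  [9:0] imm=6 = $6
  target = base 0xa4ec + off 0x00 + 2 + imm 6 = 0xa4f4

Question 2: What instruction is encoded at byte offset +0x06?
shl x15, x15

off 0x06: read fc 57 as little → 0x57fc
  op=0x57fc>>10=0x15 ⇒ shl (RR)
  rd: (w>>6)&0xf=0xf → x15
  rs: (w>>2)&0xf=0xf → x15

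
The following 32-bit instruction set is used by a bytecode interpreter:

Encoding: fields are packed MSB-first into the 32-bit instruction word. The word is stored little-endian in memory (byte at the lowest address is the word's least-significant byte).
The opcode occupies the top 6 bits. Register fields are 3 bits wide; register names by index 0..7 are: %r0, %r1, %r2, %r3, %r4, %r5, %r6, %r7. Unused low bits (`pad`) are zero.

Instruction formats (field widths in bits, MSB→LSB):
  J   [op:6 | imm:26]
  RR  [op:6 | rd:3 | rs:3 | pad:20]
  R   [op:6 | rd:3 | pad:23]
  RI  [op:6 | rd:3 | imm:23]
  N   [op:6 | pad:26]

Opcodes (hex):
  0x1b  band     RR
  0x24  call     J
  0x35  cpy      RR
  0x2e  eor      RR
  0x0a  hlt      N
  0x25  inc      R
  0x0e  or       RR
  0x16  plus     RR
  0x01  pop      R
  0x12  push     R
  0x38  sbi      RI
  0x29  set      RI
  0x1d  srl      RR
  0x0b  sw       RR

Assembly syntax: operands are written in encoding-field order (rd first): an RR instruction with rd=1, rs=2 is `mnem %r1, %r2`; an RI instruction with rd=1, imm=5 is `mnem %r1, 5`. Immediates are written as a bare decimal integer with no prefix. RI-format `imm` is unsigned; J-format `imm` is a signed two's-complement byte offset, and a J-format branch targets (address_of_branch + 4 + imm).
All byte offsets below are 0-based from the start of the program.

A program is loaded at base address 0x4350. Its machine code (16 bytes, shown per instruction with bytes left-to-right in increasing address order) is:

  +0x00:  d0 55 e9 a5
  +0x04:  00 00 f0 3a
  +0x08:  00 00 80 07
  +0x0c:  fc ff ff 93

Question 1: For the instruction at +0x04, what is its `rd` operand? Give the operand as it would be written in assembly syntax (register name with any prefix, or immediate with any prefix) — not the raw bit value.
off 0x04: read 00 00 f0 3a as little → 0x3af00000
  opcode bits[31:26]=0xe: or/RR
  [25:23] rd=5 = %r5
  [22:20] rs=7 = %r7

%r5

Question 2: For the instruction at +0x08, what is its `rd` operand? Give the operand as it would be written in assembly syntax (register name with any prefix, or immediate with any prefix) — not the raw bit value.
%r7

off 0x08: read 00 00 80 07 as little → 0x07800000
  opcode bits[31:26]=0x1: pop/R
  rd@[25:23]=0x7 ⇒ %r7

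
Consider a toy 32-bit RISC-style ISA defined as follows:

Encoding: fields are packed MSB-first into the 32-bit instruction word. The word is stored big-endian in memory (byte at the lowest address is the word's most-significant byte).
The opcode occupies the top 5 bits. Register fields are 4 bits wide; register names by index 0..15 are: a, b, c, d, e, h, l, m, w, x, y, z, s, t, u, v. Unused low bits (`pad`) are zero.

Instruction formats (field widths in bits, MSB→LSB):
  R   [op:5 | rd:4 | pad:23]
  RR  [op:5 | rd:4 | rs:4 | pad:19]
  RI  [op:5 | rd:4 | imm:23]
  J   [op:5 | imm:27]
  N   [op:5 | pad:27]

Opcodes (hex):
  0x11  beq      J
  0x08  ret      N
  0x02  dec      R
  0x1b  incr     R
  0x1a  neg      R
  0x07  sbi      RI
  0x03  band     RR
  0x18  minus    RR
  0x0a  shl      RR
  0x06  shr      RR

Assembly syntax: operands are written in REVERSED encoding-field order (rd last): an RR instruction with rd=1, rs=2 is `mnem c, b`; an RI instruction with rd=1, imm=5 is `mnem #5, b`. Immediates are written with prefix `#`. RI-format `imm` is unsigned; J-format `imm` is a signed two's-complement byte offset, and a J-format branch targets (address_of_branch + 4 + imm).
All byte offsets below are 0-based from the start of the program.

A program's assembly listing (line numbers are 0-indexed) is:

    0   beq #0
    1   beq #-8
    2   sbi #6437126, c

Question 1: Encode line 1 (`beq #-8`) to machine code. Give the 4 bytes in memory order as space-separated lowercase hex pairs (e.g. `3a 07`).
8f ff ff f8

L1: beq op=0x11:5|imm=-8:27 ⇒ 0x8ffffff8 ⇒ big 8f ff ff f8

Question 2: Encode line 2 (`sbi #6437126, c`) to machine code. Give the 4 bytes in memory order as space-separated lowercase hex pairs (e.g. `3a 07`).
39 62 39 06

L2: sbi op=0x7:5|rd=2:4|imm=6437126:23 ⇒ 0x39623906 ⇒ big 39 62 39 06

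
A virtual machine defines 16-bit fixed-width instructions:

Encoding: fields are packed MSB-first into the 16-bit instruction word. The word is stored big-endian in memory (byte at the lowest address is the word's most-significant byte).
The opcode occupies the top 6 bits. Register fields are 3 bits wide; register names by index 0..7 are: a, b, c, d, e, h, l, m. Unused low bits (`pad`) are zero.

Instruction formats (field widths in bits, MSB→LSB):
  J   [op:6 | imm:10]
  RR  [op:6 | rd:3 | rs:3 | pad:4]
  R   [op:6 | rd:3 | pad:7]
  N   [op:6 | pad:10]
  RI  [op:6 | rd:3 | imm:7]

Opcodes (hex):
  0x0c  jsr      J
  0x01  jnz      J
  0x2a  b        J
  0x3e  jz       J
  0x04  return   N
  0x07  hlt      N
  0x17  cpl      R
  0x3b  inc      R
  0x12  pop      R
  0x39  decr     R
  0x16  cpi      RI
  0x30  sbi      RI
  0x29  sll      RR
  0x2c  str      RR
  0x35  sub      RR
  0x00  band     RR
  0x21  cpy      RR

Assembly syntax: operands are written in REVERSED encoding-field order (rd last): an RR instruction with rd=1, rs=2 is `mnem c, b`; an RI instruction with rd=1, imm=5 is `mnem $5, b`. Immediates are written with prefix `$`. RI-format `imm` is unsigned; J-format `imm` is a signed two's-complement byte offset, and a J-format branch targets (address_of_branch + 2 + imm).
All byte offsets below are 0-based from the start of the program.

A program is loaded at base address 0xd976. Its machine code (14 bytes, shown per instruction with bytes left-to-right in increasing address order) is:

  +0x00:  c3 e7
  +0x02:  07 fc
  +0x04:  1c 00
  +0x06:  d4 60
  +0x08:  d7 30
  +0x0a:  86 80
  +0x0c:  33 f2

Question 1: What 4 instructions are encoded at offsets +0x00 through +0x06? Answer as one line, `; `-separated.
[00] c3 e7 → 0xc3e7
  op=0xc3e7>>10=0x30 ⇒ sbi (RI)
  rd@[9:7]=0x7 ⇒ m
  imm@[6:0]=0x67 ⇒ $103
[02] 07 fc → 0x07fc
  op=0x07fc>>10=0x1 ⇒ jnz (J)
  imm@[9:0]=0x3fc (s10→-4) ⇒ $-4
[04] 1c 00 → 0x1c00
  op=0x1c00>>10=0x7 ⇒ hlt (N)
[06] d4 60 → 0xd460
  op=0xd460>>10=0x35 ⇒ sub (RR)
  rd@[9:7]=0x0 ⇒ a
  rs@[6:4]=0x6 ⇒ l

sbi $103, m; jnz $-4; hlt; sub l, a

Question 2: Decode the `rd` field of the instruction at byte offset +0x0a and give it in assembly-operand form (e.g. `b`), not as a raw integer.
h

[0a] 86 80 → 0x8680
  top 6b → 0x21 → cpy [RR]
  rd: (w>>7)&0x7=0x5 → h
  rs: (w>>4)&0x7=0x0 → a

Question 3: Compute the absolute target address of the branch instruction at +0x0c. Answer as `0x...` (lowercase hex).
0xd976

+0x0c: 33 f2 ⇒ word 0x33f2 (big)
  opcode bits[15:10]=0xc: jsr/J
  imm: (w>>0)&0x3ff=0x3f2 (s10→-14) → $-14
  target = base 0xd976 + off 0x0c + 2 + imm -14 = 0xd976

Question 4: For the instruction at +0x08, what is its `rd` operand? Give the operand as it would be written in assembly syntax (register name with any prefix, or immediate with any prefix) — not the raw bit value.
@+08  big-endian(d7 30) = 0xd730
  top 6b → 0x35 → sub [RR]
  rd@[9:7]=0x6 ⇒ l
  rs@[6:4]=0x3 ⇒ d

l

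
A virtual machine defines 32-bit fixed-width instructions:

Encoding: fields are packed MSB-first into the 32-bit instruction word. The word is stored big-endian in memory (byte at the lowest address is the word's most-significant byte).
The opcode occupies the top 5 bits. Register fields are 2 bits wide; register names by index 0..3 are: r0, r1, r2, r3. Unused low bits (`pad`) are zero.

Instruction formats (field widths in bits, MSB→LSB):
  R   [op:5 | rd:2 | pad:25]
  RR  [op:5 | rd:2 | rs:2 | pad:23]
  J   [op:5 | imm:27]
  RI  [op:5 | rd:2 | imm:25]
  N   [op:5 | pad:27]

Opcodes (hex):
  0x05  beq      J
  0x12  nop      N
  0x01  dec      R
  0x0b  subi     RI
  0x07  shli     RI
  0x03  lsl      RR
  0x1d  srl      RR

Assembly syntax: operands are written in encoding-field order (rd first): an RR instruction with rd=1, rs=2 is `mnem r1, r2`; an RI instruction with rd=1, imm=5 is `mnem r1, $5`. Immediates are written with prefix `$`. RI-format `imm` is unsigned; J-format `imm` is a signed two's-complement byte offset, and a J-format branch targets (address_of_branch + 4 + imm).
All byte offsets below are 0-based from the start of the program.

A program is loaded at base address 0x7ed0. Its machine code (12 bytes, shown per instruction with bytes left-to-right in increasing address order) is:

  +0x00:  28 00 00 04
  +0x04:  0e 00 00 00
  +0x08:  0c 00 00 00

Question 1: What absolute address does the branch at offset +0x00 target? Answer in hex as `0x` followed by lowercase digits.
0x7ed8

off 0x00: read 28 00 00 04 as big → 0x28000004
  op=0x28000004>>27=0x5 ⇒ beq (J)
  [26:0] imm=4 = $4
  target = base 0x7ed0 + off 0x00 + 4 + imm 4 = 0x7ed8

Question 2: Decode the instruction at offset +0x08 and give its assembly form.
dec r2

+0x08: 0c 00 00 00 ⇒ word 0x0c000000 (big)
  top 5b → 0x1 → dec [R]
  rd@[26:25]=0x2 ⇒ r2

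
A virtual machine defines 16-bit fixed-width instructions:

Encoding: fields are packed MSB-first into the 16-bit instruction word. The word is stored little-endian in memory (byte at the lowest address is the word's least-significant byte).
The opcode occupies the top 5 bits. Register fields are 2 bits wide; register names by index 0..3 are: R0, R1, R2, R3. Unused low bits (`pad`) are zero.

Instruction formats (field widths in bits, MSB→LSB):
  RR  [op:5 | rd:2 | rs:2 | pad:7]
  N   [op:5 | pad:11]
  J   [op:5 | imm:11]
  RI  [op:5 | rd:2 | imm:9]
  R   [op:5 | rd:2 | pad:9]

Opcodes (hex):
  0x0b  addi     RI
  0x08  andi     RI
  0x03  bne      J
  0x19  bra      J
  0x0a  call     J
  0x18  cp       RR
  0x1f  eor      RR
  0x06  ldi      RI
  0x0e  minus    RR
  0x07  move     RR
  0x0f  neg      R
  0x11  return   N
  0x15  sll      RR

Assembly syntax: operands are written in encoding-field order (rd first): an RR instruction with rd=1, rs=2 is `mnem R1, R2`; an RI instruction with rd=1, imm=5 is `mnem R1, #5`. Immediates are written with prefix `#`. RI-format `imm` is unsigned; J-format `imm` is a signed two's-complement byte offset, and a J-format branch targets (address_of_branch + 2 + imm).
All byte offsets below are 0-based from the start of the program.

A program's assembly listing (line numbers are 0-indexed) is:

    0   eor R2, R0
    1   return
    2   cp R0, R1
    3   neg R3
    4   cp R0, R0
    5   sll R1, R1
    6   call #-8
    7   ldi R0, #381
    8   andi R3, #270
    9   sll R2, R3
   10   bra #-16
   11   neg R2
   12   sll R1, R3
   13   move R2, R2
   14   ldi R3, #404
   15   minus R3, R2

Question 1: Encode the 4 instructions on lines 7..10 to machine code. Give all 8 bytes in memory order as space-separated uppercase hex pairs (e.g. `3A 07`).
line 7 (ldi): pack op=0x6:5|rd=0:2|imm=381:9 = 0x317d; little→ 7d 31
line 8 (andi): pack op=0x8:5|rd=3:2|imm=270:9 = 0x470e; little→ 0e 47
line 9 (sll): pack op=0x15:5|rd=2:2|rs=3:2|pad=0:7 = 0xad80; little→ 80 ad
line 10 (bra): pack op=0x19:5|imm=-16:11 = 0xcff0; little→ f0 cf

7D 31 0E 47 80 AD F0 CF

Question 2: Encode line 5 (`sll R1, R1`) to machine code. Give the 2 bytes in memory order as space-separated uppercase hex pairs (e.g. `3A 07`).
L5: sll op=0x15:5|rd=1:2|rs=1:2|pad=0:7 ⇒ 0xaa80 ⇒ little 80 aa

80 AA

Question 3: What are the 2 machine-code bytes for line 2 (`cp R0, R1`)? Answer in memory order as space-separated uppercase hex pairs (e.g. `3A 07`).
80 C0

line 2 (cp): pack op=0x18:5|rd=0:2|rs=1:2|pad=0:7 = 0xc080; little→ 80 c0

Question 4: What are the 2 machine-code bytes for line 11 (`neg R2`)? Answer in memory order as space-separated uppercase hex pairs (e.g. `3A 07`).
11. neg fields op=0xf:5|rd=2:2|pad=0:9 → word 7c00h → 00 7c

00 7C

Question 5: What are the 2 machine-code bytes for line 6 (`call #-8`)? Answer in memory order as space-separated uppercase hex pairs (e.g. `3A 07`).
F8 57

L6: call op=0xa:5|imm=-8:11 ⇒ 0x57f8 ⇒ little f8 57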